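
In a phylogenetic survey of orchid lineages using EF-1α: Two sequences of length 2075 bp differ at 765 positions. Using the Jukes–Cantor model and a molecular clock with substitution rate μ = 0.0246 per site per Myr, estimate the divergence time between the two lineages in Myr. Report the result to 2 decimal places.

p = 765/2075 ≈ 0.368675.
d = −(3/4) ln(1 − 4p/3) = −0.75 ln(1 − 0.491567) = −0.75 ln(0.508433)
  = −0.75 × (-0.676422) = 0.507317 substitutions/site.
Under a molecular clock d = 2μt, so t = d/(2μ) = 0.507317 / (2 × 0.0246) = 10.31 Myr.

10.31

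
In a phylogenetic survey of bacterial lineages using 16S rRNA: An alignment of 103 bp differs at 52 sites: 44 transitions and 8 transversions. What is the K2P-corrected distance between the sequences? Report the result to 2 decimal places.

P = 44/103 ≈ 0.427184 and Q = 8/103 ≈ 0.07767.
Under the Kimura two-parameter model, d = −½ ln(1 − 2P − Q) − ¼ ln(1 − 2Q).
1 − 2P − Q = 0.067962, giving −½ ln(0.067962) = 1.344403.
1 − 2Q = 0.84466, giving −¼ ln(0.84466) = 0.042205.
d = 1.344403 + 0.042205 = 1.386608.

1.39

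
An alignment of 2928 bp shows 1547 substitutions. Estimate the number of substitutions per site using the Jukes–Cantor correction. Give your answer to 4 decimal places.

p = 1547/2928 ≈ 0.528347.
d = −(3/4) ln(1 − 4p/3) = −0.75 ln(1 − 0.704463) = −0.75 ln(0.295537)
  = −0.75 × (-1.218961) = 0.914221 substitutions/site.

0.9142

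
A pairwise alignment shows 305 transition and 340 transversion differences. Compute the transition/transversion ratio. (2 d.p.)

0.90

R = 305/340 = 0.897058… ≈ 0.90 (to 2 d.p.).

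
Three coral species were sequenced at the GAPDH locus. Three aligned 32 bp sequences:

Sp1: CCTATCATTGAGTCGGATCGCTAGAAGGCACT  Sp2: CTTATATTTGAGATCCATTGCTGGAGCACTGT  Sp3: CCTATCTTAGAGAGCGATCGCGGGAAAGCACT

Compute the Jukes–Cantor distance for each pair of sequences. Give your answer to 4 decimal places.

d(Sp1,Sp2) = 0.6566, d(Sp1,Sp3) = 0.3041, d(Sp2,Sp3) = 0.5199

Sp1–Sp2: 14/32 sites differ → p = 0.4375, d = −0.75 ln(1 − 0.583333) = 0.656601 ≈ 0.6566.
Sp1–Sp3: 8/32 sites differ → p = 0.25, d = −0.75 ln(1 − 0.333333) = 0.304098 ≈ 0.3041.
Sp2–Sp3: 12/32 sites differ → p = 0.375, d = −0.75 ln(1 − 0.5) = 0.519860 ≈ 0.5199.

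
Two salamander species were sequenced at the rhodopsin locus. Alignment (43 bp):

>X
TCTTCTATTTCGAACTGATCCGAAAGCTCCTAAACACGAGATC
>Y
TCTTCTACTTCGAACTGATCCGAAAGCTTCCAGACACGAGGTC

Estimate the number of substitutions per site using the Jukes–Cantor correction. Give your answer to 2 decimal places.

The sequences differ at 5 of 43 sites (8, 29, 31, 33, 41), so p = 5/43 ≈ 0.116279.
d = −(3/4) ln(1 − 4p/3) = −0.75 ln(1 − 0.155039) = −0.75 ln(0.844961)
  = −0.75 × (-0.168465) = 0.126349 substitutions/site.

0.13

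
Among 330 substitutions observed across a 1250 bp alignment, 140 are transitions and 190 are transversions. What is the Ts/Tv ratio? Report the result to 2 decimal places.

0.74

R = 140/190 = 0.736842… ≈ 0.74 (to 2 d.p.).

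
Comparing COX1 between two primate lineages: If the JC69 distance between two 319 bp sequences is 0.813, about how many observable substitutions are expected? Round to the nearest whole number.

Invert JC69: p = (3/4)(1 − e^(−4d/3)) = 0.75 × (1 − e^(-1.084)) = 0.75 × (1 − 0.338240) = 0.496320.
Expected differing sites = pL ≈ 0.496320 × 319 = 158.32608 ≈ 158.

158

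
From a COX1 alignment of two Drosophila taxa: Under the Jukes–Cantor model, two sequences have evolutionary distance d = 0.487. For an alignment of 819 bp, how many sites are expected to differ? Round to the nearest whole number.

293

Invert JC69: p = (3/4)(1 − e^(−4d/3)) = 0.75 × (1 − e^(-0.649333)) = 0.75 × (1 − 0.522394) = 0.358205.
Expected differing sites = pL ≈ 0.358205 × 819 = 293.369895 ≈ 293.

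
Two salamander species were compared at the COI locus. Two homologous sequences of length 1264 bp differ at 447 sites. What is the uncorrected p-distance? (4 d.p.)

0.3536

p = 447/1264 = 0.353639… ≈ 0.3536 (to 4 d.p.).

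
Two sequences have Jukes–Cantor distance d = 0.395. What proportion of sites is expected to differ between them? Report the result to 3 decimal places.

p = (3/4)(1 − e^(−4d/3)) = 0.75 × (1 − e^(-0.526667)) = 0.75 × (1 − 0.590570) = 0.307073.

0.307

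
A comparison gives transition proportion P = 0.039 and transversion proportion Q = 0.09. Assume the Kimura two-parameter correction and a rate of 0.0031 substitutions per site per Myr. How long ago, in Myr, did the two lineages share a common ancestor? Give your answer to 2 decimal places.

22.83

Under the Kimura two-parameter model, d = −½ ln(1 − 2P − Q) − ¼ ln(1 − 2Q).
1 − 2P − Q = 0.832, giving −½ ln(0.832) = 0.091961.
1 − 2Q = 0.82, giving −¼ ln(0.82) = 0.049613.
d = 0.091961 + 0.049613 = 0.141574.
Under a molecular clock d = 2μt, so t = d/(2μ) = 0.141574 / (2 × 0.0031) = 22.83 Myr.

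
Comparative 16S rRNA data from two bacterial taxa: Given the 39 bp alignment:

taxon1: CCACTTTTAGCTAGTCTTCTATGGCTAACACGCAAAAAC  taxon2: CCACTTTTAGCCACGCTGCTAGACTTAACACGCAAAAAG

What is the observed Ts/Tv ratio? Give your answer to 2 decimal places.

0.50

Transitions are A↔G and C↔T; transversions are all other mismatches.
Transitions: 3. Transversions: 6.
R = 3/6 = 0.50.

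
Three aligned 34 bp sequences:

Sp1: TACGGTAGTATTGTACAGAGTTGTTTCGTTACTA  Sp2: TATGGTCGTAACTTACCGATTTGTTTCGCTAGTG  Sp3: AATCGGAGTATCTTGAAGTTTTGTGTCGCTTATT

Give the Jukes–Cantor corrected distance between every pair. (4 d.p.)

Sp1–Sp2: 10/34 sites differ → p ≈ 0.294118, d = −0.75 ln(1 − 0.392157) = 0.373379 ≈ 0.3734.
Sp1–Sp3: 15/34 sites differ → p ≈ 0.441176, d = −0.75 ln(1 − 0.588235) = 0.665477 ≈ 0.6655.
Sp2–Sp3: 13/34 sites differ → p ≈ 0.382353, d = −0.75 ln(1 − 0.509804) = 0.534712 ≈ 0.5347.

d(Sp1,Sp2) = 0.3734, d(Sp1,Sp3) = 0.6655, d(Sp2,Sp3) = 0.5347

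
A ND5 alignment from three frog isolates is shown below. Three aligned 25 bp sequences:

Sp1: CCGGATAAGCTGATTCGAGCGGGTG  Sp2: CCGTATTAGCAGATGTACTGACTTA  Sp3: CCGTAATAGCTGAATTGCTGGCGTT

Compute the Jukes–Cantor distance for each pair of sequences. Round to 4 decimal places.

Sp1–Sp2: 13/25 sites differ → p = 0.52, d = −0.75 ln(1 − 0.693333) = 0.886495 ≈ 0.8865.
Sp1–Sp3: 10/25 sites differ → p = 0.4, d = −0.75 ln(1 − 0.533333) = 0.571605 ≈ 0.5716.
Sp2–Sp3: 8/25 sites differ → p = 0.32, d = −0.75 ln(1 − 0.426667) = 0.417216 ≈ 0.4172.

d(Sp1,Sp2) = 0.8865, d(Sp1,Sp3) = 0.5716, d(Sp2,Sp3) = 0.4172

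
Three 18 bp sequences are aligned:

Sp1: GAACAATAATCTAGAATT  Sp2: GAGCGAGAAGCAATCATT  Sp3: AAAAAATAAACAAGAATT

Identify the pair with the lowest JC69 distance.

Sp1–Sp2: 7/18 differ, p = 0.389, d = 0.548.
Sp1–Sp3: 4/18 differ, p = 0.222, d = 0.264.
Sp2–Sp3: 8/18 differ, p = 0.444, d = 0.673.
The smallest distance is between Sp1 and Sp3.

Sp1 and Sp3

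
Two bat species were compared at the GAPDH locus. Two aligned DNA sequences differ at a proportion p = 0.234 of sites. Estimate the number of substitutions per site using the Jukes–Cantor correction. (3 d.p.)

d = −(3/4) ln(1 − 4p/3) = −0.75 ln(1 − 0.312) = −0.75 ln(0.688)
  = −0.75 × (-0.373966) = 0.280475 substitutions/site.

0.280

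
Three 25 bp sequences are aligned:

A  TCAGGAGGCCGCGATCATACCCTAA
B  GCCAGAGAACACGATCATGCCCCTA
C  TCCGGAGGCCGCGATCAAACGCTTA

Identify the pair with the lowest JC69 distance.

A–B: 9/25 differ, p = 0.360, d = 0.490.
A–C: 4/25 differ, p = 0.160, d = 0.180.
B–C: 9/25 differ, p = 0.360, d = 0.490.
The smallest distance is between A and C.

A and C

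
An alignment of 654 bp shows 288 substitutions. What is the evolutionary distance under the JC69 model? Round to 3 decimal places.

p = 288/654 ≈ 0.440367.
d = −(3/4) ln(1 − 4p/3) = −0.75 ln(1 − 0.587156) = −0.75 ln(0.412844)
  = −0.75 × (-0.884685) = 0.663514 substitutions/site.

0.664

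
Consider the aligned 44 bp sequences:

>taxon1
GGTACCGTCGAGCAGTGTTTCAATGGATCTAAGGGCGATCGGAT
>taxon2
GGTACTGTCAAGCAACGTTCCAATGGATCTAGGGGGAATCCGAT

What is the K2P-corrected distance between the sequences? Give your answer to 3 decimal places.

0.250

Of 44 sites, 7 differences are transitions and 2 are transversions, so P = 7/44 ≈ 0.159091 and Q = 2/44 ≈ 0.045455.
Under the Kimura two-parameter model, d = −½ ln(1 − 2P − Q) − ¼ ln(1 − 2Q).
1 − 2P − Q = 0.636363, giving −½ ln(0.636363) = 0.225993.
1 − 2Q = 0.90909, giving −¼ ln(0.90909) = 0.023828.
d = 0.225993 + 0.023828 = 0.249821.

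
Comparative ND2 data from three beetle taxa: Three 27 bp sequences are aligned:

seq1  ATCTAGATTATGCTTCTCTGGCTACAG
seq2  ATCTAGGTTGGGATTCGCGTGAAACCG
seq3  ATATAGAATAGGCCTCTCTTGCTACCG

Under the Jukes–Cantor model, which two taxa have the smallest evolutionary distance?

seq1–seq2: 10/27 differ, p = 0.370, d = 0.511.
seq1–seq3: 6/27 differ, p = 0.222, d = 0.264.
seq2–seq3: 10/27 differ, p = 0.370, d = 0.511.
The smallest distance is between seq1 and seq3.

seq1 and seq3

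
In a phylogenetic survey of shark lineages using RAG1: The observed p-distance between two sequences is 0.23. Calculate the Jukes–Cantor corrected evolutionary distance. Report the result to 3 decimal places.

d = −(3/4) ln(1 − 4p/3) = −0.75 ln(1 − 0.306667) = −0.75 ln(0.693333)
  = −0.75 × (-0.366245) = 0.274684 substitutions/site.

0.275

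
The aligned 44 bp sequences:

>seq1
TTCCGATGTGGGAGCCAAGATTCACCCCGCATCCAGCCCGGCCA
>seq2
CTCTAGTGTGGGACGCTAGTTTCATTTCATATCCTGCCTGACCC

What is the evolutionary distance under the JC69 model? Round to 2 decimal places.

0.54

The sequences differ at 17 of 44 sites, so p = 17/44 ≈ 0.386364.
d = −(3/4) ln(1 − 4p/3) = −0.75 ln(1 − 0.515152) = −0.75 ln(0.484848)
  = −0.75 × (-0.723920) = 0.542940 substitutions/site.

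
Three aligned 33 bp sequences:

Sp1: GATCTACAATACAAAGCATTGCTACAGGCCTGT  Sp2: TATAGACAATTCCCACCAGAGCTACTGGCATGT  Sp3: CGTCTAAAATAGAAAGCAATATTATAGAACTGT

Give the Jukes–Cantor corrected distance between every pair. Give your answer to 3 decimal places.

Sp1–Sp2: 11/33 sites differ → p ≈ 0.333333, d = −0.75 ln(1 − 0.444444) = 0.440839 ≈ 0.441.
Sp1–Sp3: 10/33 sites differ → p ≈ 0.30303, d = −0.75 ln(1 − 0.40404) = 0.388186 ≈ 0.388.
Sp2–Sp3: 19/33 sites differ → p ≈ 0.575758, d = −0.75 ln(1 − 0.767677) = 1.094720 ≈ 1.095.

d(Sp1,Sp2) = 0.441, d(Sp1,Sp3) = 0.388, d(Sp2,Sp3) = 1.095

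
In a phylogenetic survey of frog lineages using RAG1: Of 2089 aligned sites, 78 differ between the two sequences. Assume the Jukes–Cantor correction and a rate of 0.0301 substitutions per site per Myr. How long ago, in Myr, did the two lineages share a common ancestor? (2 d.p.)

0.64

p = 78/2089 ≈ 0.037338.
d = −(3/4) ln(1 − 4p/3) = −0.75 ln(1 − 0.049784) = −0.75 ln(0.950216)
  = −0.75 × (-0.051066) = 0.038300 substitutions/site.
Under a molecular clock d = 2μt, so t = d/(2μ) = 0.038300 / (2 × 0.0301) = 0.64 Myr.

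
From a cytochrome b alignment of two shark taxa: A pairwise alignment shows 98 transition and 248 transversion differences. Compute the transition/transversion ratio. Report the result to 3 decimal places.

0.395

R = 98/248 = 0.395161… ≈ 0.395 (to 3 d.p.).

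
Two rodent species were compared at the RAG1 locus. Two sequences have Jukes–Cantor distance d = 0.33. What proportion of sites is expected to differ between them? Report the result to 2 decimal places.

0.27

p = (3/4)(1 − e^(−4d/3)) = 0.75 × (1 − e^(-0.44)) = 0.75 × (1 − 0.644036) = 0.266973.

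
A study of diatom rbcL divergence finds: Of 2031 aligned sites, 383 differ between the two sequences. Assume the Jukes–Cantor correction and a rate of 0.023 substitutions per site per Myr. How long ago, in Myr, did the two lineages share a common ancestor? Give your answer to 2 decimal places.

p = 383/2031 ≈ 0.188577.
d = −(3/4) ln(1 − 4p/3) = −0.75 ln(1 − 0.251436) = −0.75 ln(0.748564)
  = −0.75 × (-0.289599) = 0.217199 substitutions/site.
Under a molecular clock d = 2μt, so t = d/(2μ) = 0.217199 / (2 × 0.023) = 4.72 Myr.

4.72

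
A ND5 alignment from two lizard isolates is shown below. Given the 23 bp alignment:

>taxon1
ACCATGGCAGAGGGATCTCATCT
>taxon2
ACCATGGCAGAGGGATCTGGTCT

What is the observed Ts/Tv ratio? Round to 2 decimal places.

Transitions are A↔G and C↔T; transversions are all other mismatches.
Transitions: 1. Transversions: 1.
R = 1/1 = 1.00.

1.00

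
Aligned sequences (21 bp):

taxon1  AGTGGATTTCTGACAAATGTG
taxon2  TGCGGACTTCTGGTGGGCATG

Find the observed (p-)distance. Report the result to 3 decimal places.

0.476

The sequences differ at 10 of 21 positions (sites 1, 3, 7, 13, 14, 15, 16, 17, 18, 19).
p = 10/21 = 0.476190… ≈ 0.476 (to 3 d.p.).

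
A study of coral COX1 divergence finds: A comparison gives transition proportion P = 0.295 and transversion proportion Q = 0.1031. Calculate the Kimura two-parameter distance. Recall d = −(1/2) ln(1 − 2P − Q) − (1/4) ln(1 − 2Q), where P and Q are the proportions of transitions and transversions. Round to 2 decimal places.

Under the Kimura two-parameter model, d = −½ ln(1 − 2P − Q) − ¼ ln(1 − 2Q).
1 − 2P − Q = 0.3069, giving −½ ln(0.3069) = 0.590617.
1 − 2Q = 0.7938, giving −¼ ln(0.7938) = 0.057731.
d = 0.590617 + 0.057731 = 0.648348.

0.65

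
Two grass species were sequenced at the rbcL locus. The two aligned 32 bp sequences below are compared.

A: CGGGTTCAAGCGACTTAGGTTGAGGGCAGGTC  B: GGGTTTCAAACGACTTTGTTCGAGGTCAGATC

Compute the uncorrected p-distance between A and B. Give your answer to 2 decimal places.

The sequences differ at 8 of 32 positions (sites 1, 4, 10, 17, 19, 21, 26, 30).
p = 8/32 = 0.25.

0.25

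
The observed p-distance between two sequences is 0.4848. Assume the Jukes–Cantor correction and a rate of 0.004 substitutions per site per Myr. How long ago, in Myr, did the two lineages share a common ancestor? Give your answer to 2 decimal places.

d = −(3/4) ln(1 − 4p/3) = −0.75 ln(1 − 0.6464) = −0.75 ln(0.3536)
  = −0.75 × (-1.039589) = 0.779692 substitutions/site.
Under a molecular clock d = 2μt, so t = d/(2μ) = 0.779692 / (2 × 0.004) = 97.46 Myr.

97.46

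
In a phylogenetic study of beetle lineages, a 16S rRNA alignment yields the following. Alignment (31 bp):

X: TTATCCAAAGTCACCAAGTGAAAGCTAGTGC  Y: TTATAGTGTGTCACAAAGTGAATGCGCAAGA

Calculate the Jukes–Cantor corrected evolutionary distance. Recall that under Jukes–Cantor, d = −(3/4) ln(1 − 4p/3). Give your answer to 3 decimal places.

The sequences differ at 12 of 31 sites, so p = 12/31 ≈ 0.387097.
d = −(3/4) ln(1 − 4p/3) = −0.75 ln(1 − 0.516129) = −0.75 ln(0.483871)
  = −0.75 × (-0.725937) = 0.544453 substitutions/site.

0.544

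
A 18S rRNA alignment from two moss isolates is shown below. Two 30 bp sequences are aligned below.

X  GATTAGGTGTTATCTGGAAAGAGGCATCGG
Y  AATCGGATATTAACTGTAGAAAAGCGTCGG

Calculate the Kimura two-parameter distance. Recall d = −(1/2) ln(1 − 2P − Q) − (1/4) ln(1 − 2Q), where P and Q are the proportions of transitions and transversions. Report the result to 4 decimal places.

Of 30 sites, 9 differences are transitions and 2 are transversions, so P = 9/30 = 0.3 and Q = 2/30 ≈ 0.066667.
Under the Kimura two-parameter model, d = −½ ln(1 − 2P − Q) − ¼ ln(1 − 2Q).
1 − 2P − Q = 0.333333, giving −½ ln(0.333333) = 0.549307.
1 − 2Q = 0.866666, giving −¼ ln(0.866666) = 0.035775.
d = 0.549307 + 0.035775 = 0.585082.

0.5851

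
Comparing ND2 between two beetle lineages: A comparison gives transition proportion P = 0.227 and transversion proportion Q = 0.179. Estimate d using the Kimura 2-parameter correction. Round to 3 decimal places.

0.612

Under the Kimura two-parameter model, d = −½ ln(1 − 2P − Q) − ¼ ln(1 − 2Q).
1 − 2P − Q = 0.367, giving −½ ln(0.367) = 0.501197.
1 − 2Q = 0.642, giving −¼ ln(0.642) = 0.110792.
d = 0.501197 + 0.110792 = 0.611989.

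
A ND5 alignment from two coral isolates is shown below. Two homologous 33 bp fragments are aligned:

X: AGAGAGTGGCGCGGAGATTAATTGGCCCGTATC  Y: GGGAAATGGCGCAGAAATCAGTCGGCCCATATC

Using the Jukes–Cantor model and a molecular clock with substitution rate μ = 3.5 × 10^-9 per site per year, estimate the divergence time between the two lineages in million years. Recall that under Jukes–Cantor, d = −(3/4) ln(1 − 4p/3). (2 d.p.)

55.46

The sequences differ at 10 of 33 sites (1, 3, 4, 6, 13, 16, 19, 21, 23, 29), so p = 10/33 ≈ 0.30303.
d = −(3/4) ln(1 − 4p/3) = −0.75 ln(1 − 0.40404) = −0.75 ln(0.59596)
  = −0.75 × (-0.517582) = 0.388187 substitutions/site.
Under a molecular clock d = 2μt, so t = d/(2μ) = 0.388187 / (2 × 3.5 × 10^-9) = 55.46 million years.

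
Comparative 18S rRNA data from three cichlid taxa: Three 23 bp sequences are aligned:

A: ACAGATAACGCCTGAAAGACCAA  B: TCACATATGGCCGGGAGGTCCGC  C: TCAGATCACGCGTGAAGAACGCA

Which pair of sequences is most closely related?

A–B: 10/23 differ, p = 0.435, d = 0.650.
A–C: 7/23 differ, p = 0.304, d = 0.390.
B–C: 12/23 differ, p = 0.522, d = 0.892.
The smallest distance is between A and C.

A and C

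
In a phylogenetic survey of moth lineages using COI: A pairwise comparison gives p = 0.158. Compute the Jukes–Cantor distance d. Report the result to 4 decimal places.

d = −(3/4) ln(1 − 4p/3) = −0.75 ln(1 − 0.210667) = −0.75 ln(0.789333)
  = −0.75 × (-0.236567) = 0.177425 substitutions/site.

0.1774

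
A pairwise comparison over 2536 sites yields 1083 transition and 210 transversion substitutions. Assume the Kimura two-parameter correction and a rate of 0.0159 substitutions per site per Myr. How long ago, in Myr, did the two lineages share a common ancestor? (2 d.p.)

44.87

P = 1083/2536 ≈ 0.42705 and Q = 210/2536 ≈ 0.082808.
Under the Kimura two-parameter model, d = −½ ln(1 − 2P − Q) − ¼ ln(1 − 2Q).
1 − 2P − Q = 0.063092, giving −½ ln(0.063092) = 1.381581.
1 − 2Q = 0.834384, giving −¼ ln(0.834384) = 0.045265.
d = 1.381581 + 0.045265 = 1.426846.
Under a molecular clock d = 2μt, so t = d/(2μ) = 1.426846 / (2 × 0.0159) = 44.87 Myr.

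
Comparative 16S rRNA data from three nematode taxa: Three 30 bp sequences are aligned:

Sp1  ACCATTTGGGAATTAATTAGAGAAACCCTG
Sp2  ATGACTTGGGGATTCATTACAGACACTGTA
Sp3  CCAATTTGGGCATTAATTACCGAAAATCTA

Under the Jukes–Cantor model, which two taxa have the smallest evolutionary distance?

Sp1–Sp2: 10/30 differ, p = 0.333, d = 0.441.
Sp1–Sp3: 8/30 differ, p = 0.267, d = 0.330.
Sp2–Sp3: 10/30 differ, p = 0.333, d = 0.441.
The smallest distance is between Sp1 and Sp3.

Sp1 and Sp3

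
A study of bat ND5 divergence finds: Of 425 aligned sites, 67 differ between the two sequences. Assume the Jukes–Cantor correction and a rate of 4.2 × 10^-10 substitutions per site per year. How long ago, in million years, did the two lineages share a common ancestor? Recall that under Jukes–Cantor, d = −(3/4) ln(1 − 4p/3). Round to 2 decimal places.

210.69

p = 67/425 ≈ 0.157647.
d = −(3/4) ln(1 − 4p/3) = −0.75 ln(1 − 0.210196) = −0.75 ln(0.789804)
  = −0.75 × (-0.235970) = 0.176978 substitutions/site.
Under a molecular clock d = 2μt, so t = d/(2μ) = 0.176978 / (2 × 4.2 × 10^-10) = 210.69 million years.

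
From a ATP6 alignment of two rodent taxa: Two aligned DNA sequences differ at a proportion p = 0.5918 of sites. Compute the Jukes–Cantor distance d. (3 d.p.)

1.167

d = −(3/4) ln(1 − 4p/3) = −0.75 ln(1 − 0.789067) = −0.75 ln(0.210933)
  = −0.75 × (-1.556215) = 1.167161 substitutions/site.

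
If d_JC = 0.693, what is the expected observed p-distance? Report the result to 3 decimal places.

p = (3/4)(1 − e^(−4d/3)) = 0.75 × (1 − e^(-0.924)) = 0.75 × (1 − 0.396928) = 0.452304.

0.452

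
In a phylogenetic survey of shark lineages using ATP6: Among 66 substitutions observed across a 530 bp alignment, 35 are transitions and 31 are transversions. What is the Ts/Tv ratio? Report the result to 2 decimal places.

1.13

R = 35/31 = 1.129032… ≈ 1.13 (to 2 d.p.).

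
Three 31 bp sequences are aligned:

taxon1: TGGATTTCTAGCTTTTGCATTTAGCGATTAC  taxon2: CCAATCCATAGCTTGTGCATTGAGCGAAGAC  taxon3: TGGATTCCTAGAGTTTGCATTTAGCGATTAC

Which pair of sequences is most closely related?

taxon1 and taxon3

taxon1–taxon2: 10/31 differ, p = 0.323, d = 0.422.
taxon1–taxon3: 3/31 differ, p = 0.097, d = 0.104.
taxon2–taxon3: 11/31 differ, p = 0.355, d = 0.481.
The smallest distance is between taxon1 and taxon3.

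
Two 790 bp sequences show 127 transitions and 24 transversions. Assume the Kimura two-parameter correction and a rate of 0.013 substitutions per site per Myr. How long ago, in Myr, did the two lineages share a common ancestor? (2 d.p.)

8.94

P = 127/790 ≈ 0.160759 and Q = 24/790 ≈ 0.03038.
Under the Kimura two-parameter model, d = −½ ln(1 − 2P − Q) − ¼ ln(1 − 2Q).
1 − 2P − Q = 0.648102, giving −½ ln(0.648102) = 0.216854.
1 − 2Q = 0.93924, giving −¼ ln(0.93924) = 0.015671.
d = 0.216854 + 0.015671 = 0.232525.
Under a molecular clock d = 2μt, so t = d/(2μ) = 0.232525 / (2 × 0.013) = 8.94 Myr.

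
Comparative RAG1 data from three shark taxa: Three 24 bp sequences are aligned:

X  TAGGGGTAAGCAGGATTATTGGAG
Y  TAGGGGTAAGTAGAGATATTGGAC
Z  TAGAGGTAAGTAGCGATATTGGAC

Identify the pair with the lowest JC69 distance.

Y and Z

X–Y: 5/24 differ, p = 0.208, d = 0.244.
X–Z: 6/24 differ, p = 0.250, d = 0.304.
Y–Z: 2/24 differ, p = 0.083, d = 0.088.
The smallest distance is between Y and Z.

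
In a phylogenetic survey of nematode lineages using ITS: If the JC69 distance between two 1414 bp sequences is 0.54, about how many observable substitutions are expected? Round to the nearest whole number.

544

Invert JC69: p = (3/4)(1 − e^(−4d/3)) = 0.75 × (1 − e^(-0.72)) = 0.75 × (1 − 0.486752) = 0.384936.
Expected differing sites = pL ≈ 0.384936 × 1414 = 544.299504 ≈ 544.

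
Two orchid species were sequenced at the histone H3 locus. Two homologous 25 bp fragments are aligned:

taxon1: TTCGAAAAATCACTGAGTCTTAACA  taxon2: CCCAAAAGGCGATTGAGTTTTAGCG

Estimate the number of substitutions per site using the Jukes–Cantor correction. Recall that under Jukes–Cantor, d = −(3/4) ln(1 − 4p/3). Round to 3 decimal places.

The sequences differ at 11 of 25 sites, so p = 11/25 = 0.44.
d = −(3/4) ln(1 − 4p/3) = −0.75 ln(1 − 0.586667) = −0.75 ln(0.413333)
  = −0.75 × (-0.883502) = 0.662627 substitutions/site.

0.663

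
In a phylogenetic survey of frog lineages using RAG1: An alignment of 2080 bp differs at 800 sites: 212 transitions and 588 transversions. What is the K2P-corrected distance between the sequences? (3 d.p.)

0.542

P = 212/2080 ≈ 0.101923 and Q = 588/2080 ≈ 0.282692.
Under the Kimura two-parameter model, d = −½ ln(1 − 2P − Q) − ¼ ln(1 − 2Q).
1 − 2P − Q = 0.513462, giving −½ ln(0.513462) = 0.333290.
1 − 2Q = 0.434616, giving −¼ ln(0.434616) = 0.208323.
d = 0.333290 + 0.208323 = 0.541613.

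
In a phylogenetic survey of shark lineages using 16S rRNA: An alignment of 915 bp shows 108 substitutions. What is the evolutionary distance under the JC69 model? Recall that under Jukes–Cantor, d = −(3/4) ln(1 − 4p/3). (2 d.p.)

p = 108/915 ≈ 0.118033.
d = −(3/4) ln(1 − 4p/3) = −0.75 ln(1 − 0.157377) = −0.75 ln(0.842623)
  = −0.75 × (-0.171236) = 0.128427 substitutions/site.

0.13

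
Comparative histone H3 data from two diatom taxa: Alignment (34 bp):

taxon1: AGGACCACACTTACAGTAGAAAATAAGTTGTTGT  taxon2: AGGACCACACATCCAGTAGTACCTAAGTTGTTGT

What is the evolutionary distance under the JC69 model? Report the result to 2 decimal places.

The sequences differ at 5 of 34 sites (11, 13, 20, 22, 23), so p = 5/34 ≈ 0.147059.
d = −(3/4) ln(1 − 4p/3) = −0.75 ln(1 − 0.196079) = −0.75 ln(0.803921)
  = −0.75 × (-0.218254) = 0.163691 substitutions/site.

0.16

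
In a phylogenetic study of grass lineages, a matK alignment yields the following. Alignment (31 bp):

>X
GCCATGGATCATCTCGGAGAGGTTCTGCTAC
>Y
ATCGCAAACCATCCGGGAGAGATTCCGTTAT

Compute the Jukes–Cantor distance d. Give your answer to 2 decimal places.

0.61

The sequences differ at 13 of 31 sites, so p = 13/31 ≈ 0.419355.
d = −(3/4) ln(1 − 4p/3) = −0.75 ln(1 − 0.55914) = −0.75 ln(0.44086)
  = −0.75 × (-0.819028) = 0.614271 substitutions/site.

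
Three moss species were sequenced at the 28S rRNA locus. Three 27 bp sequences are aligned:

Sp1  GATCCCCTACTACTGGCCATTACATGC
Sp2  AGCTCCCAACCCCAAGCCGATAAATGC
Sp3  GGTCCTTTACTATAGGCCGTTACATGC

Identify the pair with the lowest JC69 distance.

Sp1 and Sp3

Sp1–Sp2: 12/27 differ, p = 0.444, d = 0.673.
Sp1–Sp3: 6/27 differ, p = 0.222, d = 0.264.
Sp2–Sp3: 12/27 differ, p = 0.444, d = 0.673.
The smallest distance is between Sp1 and Sp3.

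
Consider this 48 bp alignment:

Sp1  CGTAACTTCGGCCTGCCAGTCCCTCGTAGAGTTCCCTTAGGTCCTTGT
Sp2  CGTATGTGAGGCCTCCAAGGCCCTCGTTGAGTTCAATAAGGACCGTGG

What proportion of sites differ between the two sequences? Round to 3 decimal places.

0.292

The sequences differ at 14 of 48 positions.
p = 14/48 = 0.291666… ≈ 0.292 (to 3 d.p.).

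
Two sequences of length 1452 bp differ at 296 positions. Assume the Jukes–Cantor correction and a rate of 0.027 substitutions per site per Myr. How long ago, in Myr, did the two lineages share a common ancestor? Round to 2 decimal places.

4.41

p = 296/1452 ≈ 0.203857.
d = −(3/4) ln(1 − 4p/3) = −0.75 ln(1 − 0.271809) = −0.75 ln(0.728191)
  = −0.75 × (-0.317192) = 0.237894 substitutions/site.
Under a molecular clock d = 2μt, so t = d/(2μ) = 0.237894 / (2 × 0.027) = 4.41 Myr.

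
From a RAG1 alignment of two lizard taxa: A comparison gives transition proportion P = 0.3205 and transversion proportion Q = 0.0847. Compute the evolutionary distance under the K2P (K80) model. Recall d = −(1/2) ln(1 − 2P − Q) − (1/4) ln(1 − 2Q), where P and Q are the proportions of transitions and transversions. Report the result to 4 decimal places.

Under the Kimura two-parameter model, d = −½ ln(1 − 2P − Q) − ¼ ln(1 − 2Q).
1 − 2P − Q = 0.2743, giving −½ ln(0.2743) = 0.646766.
1 − 2Q = 0.8306, giving −¼ ln(0.8306) = 0.046402.
d = 0.646766 + 0.046402 = 0.693168.

0.6932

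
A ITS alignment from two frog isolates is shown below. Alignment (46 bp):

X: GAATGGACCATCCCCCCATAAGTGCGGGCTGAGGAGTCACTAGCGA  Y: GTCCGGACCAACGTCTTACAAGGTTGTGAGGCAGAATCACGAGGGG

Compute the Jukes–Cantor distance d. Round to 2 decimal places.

The sequences differ at 21 of 46 sites, so p = 21/46 ≈ 0.456522.
d = −(3/4) ln(1 − 4p/3) = −0.75 ln(1 − 0.608696) = −0.75 ln(0.391304)
  = −0.75 × (-0.938271) = 0.703703 substitutions/site.

0.70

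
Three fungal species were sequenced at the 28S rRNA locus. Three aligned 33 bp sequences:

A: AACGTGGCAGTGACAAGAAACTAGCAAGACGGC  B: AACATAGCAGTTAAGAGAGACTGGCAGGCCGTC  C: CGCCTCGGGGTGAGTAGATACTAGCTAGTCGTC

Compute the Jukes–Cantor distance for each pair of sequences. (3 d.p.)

A–B: 10/33 sites differ → p ≈ 0.30303, d = −0.75 ln(1 − 0.40404) = 0.388186 ≈ 0.388.
A–C: 12/33 sites differ → p ≈ 0.363636, d = −0.75 ln(1 − 0.484848) = 0.497470 ≈ 0.497.
B–C: 14/33 sites differ → p ≈ 0.424242, d = −0.75 ln(1 − 0.565656) = 0.625439 ≈ 0.625.

d(A,B) = 0.388, d(A,C) = 0.497, d(B,C) = 0.625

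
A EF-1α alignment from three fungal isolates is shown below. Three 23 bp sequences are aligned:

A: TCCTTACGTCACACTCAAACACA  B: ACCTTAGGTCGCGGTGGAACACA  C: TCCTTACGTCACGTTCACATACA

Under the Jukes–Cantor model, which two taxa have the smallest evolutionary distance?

A and C

A–B: 7/23 differ, p = 0.304, d = 0.390.
A–C: 4/23 differ, p = 0.174, d = 0.198.
B–C: 8/23 differ, p = 0.348, d = 0.467.
The smallest distance is between A and C.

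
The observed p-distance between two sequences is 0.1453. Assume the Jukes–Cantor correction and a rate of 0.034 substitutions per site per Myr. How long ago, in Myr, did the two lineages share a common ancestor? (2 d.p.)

d = −(3/4) ln(1 − 4p/3) = −0.75 ln(1 − 0.193733) = −0.75 ln(0.806267)
  = −0.75 × (-0.215340) = 0.161505 substitutions/site.
Under a molecular clock d = 2μt, so t = d/(2μ) = 0.161505 / (2 × 0.034) = 2.38 Myr.

2.38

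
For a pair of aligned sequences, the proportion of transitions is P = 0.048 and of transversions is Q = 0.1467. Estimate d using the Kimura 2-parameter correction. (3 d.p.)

Under the Kimura two-parameter model, d = −½ ln(1 − 2P − Q) − ¼ ln(1 − 2Q).
1 − 2P − Q = 0.7573, giving −½ ln(0.7573) = 0.138998.
1 − 2Q = 0.7066, giving −¼ ln(0.7066) = 0.086823.
d = 0.138998 + 0.086823 = 0.225821.

0.226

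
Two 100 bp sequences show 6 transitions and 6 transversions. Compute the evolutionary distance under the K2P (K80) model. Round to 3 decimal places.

0.131

P = 6/100 = 0.06 and Q = 6/100 = 0.06.
Under the Kimura two-parameter model, d = −½ ln(1 − 2P − Q) − ¼ ln(1 − 2Q).
1 − 2P − Q = 0.82, giving −½ ln(0.82) = 0.099225.
1 − 2Q = 0.88, giving −¼ ln(0.88) = 0.031958.
d = 0.099225 + 0.031958 = 0.131183.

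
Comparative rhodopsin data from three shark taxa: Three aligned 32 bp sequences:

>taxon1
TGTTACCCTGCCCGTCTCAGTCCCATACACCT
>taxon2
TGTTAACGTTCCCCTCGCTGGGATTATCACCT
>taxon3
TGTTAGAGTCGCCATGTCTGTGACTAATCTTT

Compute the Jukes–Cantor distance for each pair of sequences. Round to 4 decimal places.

d(taxon1,taxon2) = 0.5851, d(taxon1,taxon3) = 0.8240, d(taxon2,taxon3) = 0.6566

taxon1–taxon2: 13/32 sites differ → p = 0.40625, d = −0.75 ln(1 − 0.541667) = 0.585119 ≈ 0.5851.
taxon1–taxon3: 16/32 sites differ → p = 0.5, d = −0.75 ln(1 − 0.666667) = 0.823960 ≈ 0.8240.
taxon2–taxon3: 14/32 sites differ → p = 0.4375, d = −0.75 ln(1 − 0.583333) = 0.656601 ≈ 0.6566.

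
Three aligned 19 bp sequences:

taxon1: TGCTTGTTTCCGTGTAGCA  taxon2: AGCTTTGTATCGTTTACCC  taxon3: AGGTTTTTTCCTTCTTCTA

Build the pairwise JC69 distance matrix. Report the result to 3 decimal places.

taxon1–taxon2: 8/19 sites differ → p ≈ 0.421053, d = −0.75 ln(1 − 0.561404) = 0.618132 ≈ 0.618.
taxon1–taxon3: 8/19 sites differ → p ≈ 0.421053, d = −0.75 ln(1 − 0.561404) = 0.618132 ≈ 0.618.
taxon2–taxon3: 9/19 sites differ → p ≈ 0.473684, d = −0.75 ln(1 − 0.631579) = 0.748897 ≈ 0.749.

d(taxon1,taxon2) = 0.618, d(taxon1,taxon3) = 0.618, d(taxon2,taxon3) = 0.749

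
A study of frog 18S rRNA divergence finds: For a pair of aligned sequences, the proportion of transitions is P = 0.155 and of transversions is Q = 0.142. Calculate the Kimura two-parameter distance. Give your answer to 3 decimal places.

0.384

Under the Kimura two-parameter model, d = −½ ln(1 − 2P − Q) − ¼ ln(1 − 2Q).
1 − 2P − Q = 0.548, giving −½ ln(0.548) = 0.300740.
1 − 2Q = 0.716, giving −¼ ln(0.716) = 0.083519.
d = 0.300740 + 0.083519 = 0.384259.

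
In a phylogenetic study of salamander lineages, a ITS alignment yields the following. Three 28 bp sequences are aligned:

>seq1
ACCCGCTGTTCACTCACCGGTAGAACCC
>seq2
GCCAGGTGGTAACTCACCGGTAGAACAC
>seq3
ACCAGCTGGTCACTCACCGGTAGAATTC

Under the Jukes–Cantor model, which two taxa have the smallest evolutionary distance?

seq1–seq2: 6/28 differ, p = 0.214, d = 0.252.
seq1–seq3: 4/28 differ, p = 0.143, d = 0.158.
seq2–seq3: 5/28 differ, p = 0.179, d = 0.204.
The smallest distance is between seq1 and seq3.

seq1 and seq3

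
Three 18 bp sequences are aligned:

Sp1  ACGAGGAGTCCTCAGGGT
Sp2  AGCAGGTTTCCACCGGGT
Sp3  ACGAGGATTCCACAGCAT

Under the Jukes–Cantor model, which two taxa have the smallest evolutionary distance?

Sp1–Sp2: 6/18 differ, p = 0.333, d = 0.441.
Sp1–Sp3: 4/18 differ, p = 0.222, d = 0.264.
Sp2–Sp3: 6/18 differ, p = 0.333, d = 0.441.
The smallest distance is between Sp1 and Sp3.

Sp1 and Sp3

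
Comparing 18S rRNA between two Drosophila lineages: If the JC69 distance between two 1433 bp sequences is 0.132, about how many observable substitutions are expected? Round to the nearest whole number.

Invert JC69: p = (3/4)(1 − e^(−4d/3)) = 0.75 × (1 − e^(-0.176)) = 0.75 × (1 − 0.838618) = 0.121037.
Expected differing sites = pL ≈ 0.121037 × 1433 = 173.446021 ≈ 173.

173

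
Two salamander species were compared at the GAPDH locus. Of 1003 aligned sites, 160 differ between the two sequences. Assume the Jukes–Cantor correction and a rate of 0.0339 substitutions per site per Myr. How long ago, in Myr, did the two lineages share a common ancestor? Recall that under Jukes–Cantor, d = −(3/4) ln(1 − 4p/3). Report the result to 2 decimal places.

2.65

p = 160/1003 ≈ 0.159521.
d = −(3/4) ln(1 − 4p/3) = −0.75 ln(1 − 0.212695) = −0.75 ln(0.787305)
  = −0.75 × (-0.239140) = 0.179355 substitutions/site.
Under a molecular clock d = 2μt, so t = d/(2μ) = 0.179355 / (2 × 0.0339) = 2.65 Myr.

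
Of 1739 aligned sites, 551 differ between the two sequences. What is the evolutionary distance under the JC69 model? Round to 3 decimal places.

0.412

p = 551/1739 ≈ 0.316849.
d = −(3/4) ln(1 − 4p/3) = −0.75 ln(1 − 0.422465) = −0.75 ln(0.577535)
  = −0.75 × (-0.548986) = 0.411740 substitutions/site.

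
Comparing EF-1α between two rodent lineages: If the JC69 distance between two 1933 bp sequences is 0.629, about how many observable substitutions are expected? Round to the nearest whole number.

823

Invert JC69: p = (3/4)(1 − e^(−4d/3)) = 0.75 × (1 − e^(-0.838667)) = 0.75 × (1 − 0.432286) = 0.425786.
Expected differing sites = pL ≈ 0.425786 × 1933 = 823.044338 ≈ 823.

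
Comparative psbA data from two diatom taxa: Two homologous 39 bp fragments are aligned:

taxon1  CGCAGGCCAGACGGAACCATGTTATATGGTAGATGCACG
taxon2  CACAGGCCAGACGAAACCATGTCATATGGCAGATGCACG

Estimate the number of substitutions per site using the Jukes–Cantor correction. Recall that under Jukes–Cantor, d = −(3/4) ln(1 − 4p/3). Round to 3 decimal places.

The sequences differ at 4 of 39 sites (2, 14, 23, 30), so p = 4/39 ≈ 0.102564.
d = −(3/4) ln(1 − 4p/3) = −0.75 ln(1 − 0.136752) = −0.75 ln(0.863248)
  = −0.75 × (-0.147053) = 0.110290 substitutions/site.

0.110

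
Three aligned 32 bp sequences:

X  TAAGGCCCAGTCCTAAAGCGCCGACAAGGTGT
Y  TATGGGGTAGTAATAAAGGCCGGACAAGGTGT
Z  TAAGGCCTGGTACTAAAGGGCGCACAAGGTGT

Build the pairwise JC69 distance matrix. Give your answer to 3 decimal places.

X–Y: 9/32 sites differ → p = 0.28125, d = −0.75 ln(1 − 0.375) = 0.352503 ≈ 0.353.
X–Z: 6/32 sites differ → p = 0.1875, d = −0.75 ln(1 − 0.25) = 0.215762 ≈ 0.216.
Y–Z: 7/32 sites differ → p = 0.21875, d = −0.75 ln(1 − 0.291667) = 0.258631 ≈ 0.259.

d(X,Y) = 0.353, d(X,Z) = 0.216, d(Y,Z) = 0.259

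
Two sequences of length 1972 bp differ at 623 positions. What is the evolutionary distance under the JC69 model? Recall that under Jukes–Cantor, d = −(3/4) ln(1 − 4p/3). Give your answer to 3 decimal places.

p = 623/1972 ≈ 0.315923.
d = −(3/4) ln(1 − 4p/3) = −0.75 ln(1 − 0.421231) = −0.75 ln(0.578769)
  = −0.75 × (-0.546852) = 0.410139 substitutions/site.

0.410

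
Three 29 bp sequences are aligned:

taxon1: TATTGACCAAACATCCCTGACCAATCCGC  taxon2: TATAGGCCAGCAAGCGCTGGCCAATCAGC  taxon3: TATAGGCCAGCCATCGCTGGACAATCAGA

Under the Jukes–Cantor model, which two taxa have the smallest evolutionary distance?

taxon2 and taxon3

taxon1–taxon2: 9/29 differ, p = 0.310, d = 0.401.
taxon1–taxon3: 9/29 differ, p = 0.310, d = 0.401.
taxon2–taxon3: 4/29 differ, p = 0.138, d = 0.152.
The smallest distance is between taxon2 and taxon3.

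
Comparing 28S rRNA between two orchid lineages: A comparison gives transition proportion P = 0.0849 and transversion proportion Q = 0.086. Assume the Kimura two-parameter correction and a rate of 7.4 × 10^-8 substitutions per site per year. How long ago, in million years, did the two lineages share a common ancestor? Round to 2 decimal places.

Under the Kimura two-parameter model, d = −½ ln(1 − 2P − Q) − ¼ ln(1 − 2Q).
1 − 2P − Q = 0.7442, giving −½ ln(0.7442) = 0.147723.
1 − 2Q = 0.828, giving −¼ ln(0.828) = 0.047186.
d = 0.147723 + 0.047186 = 0.194909.
Under a molecular clock d = 2μt, so t = d/(2μ) = 0.194909 / (2 × 7.4 × 10^-8) = 1.32 million years.

1.32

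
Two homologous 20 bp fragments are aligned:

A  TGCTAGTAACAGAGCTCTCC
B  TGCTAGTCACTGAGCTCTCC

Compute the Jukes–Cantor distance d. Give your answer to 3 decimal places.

The sequences differ at 2 of 20 sites (8, 11), so p = 2/20 = 0.1.
d = −(3/4) ln(1 − 4p/3) = −0.75 ln(1 − 0.133333) = −0.75 ln(0.866667)
  = −0.75 × (-0.143100) = 0.107325 substitutions/site.

0.107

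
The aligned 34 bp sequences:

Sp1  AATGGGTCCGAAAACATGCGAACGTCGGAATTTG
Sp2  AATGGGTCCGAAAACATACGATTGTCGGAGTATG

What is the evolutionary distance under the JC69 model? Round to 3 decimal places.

0.164

The sequences differ at 5 of 34 sites (18, 22, 23, 30, 32), so p = 5/34 ≈ 0.147059.
d = −(3/4) ln(1 − 4p/3) = −0.75 ln(1 − 0.196079) = −0.75 ln(0.803921)
  = −0.75 × (-0.218254) = 0.163691 substitutions/site.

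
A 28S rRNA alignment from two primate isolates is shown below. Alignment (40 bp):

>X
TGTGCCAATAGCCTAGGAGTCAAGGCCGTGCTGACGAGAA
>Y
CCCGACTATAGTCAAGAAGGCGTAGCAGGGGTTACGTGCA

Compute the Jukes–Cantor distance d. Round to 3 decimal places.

The sequences differ at 18 of 40 sites, so p = 18/40 = 0.45.
d = −(3/4) ln(1 − 4p/3) = −0.75 ln(1 − 0.6) = −0.75 ln(0.4)
  = −0.75 × (-0.916291) = 0.687218 substitutions/site.

0.687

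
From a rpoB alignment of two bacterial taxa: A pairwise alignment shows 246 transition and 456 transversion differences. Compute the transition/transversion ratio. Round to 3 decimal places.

R = 246/456 = 0.539473… ≈ 0.539 (to 3 d.p.).

0.539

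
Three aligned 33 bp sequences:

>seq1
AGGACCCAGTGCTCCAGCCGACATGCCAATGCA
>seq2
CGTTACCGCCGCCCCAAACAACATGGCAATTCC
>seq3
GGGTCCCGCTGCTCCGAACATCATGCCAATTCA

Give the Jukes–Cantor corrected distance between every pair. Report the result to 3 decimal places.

seq1–seq2: 14/33 sites differ → p ≈ 0.424242, d = −0.75 ln(1 − 0.565656) = 0.625439 ≈ 0.625.
seq1–seq3: 10/33 sites differ → p ≈ 0.30303, d = −0.75 ln(1 − 0.40404) = 0.388186 ≈ 0.388.
seq2–seq3: 9/33 sites differ → p ≈ 0.272727, d = −0.75 ln(1 − 0.363636) = 0.338988 ≈ 0.339.

d(seq1,seq2) = 0.625, d(seq1,seq3) = 0.388, d(seq2,seq3) = 0.339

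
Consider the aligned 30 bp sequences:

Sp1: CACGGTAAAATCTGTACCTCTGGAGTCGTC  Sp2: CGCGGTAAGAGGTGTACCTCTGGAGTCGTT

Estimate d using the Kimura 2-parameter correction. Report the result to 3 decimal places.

0.191

Of 30 sites, 3 differences are transitions and 2 are transversions, so P = 3/30 = 0.1 and Q = 2/30 ≈ 0.066667.
Under the Kimura two-parameter model, d = −½ ln(1 − 2P − Q) − ¼ ln(1 − 2Q).
1 − 2P − Q = 0.733333, giving −½ ln(0.733333) = 0.155078.
1 − 2Q = 0.866666, giving −¼ ln(0.866666) = 0.035775.
d = 0.155078 + 0.035775 = 0.190853.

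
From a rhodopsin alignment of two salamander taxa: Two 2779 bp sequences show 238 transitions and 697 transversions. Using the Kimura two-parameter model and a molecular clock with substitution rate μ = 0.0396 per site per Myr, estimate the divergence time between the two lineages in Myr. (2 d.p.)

5.66

P = 238/2779 ≈ 0.085642 and Q = 697/2779 ≈ 0.25081.
Under the Kimura two-parameter model, d = −½ ln(1 − 2P − Q) − ¼ ln(1 − 2Q).
1 − 2P − Q = 0.577906, giving −½ ln(0.577906) = 0.274172.
1 − 2Q = 0.49838, giving −¼ ln(0.49838) = 0.174098.
d = 0.274172 + 0.174098 = 0.448270.
Under a molecular clock d = 2μt, so t = d/(2μ) = 0.448270 / (2 × 0.0396) = 5.66 Myr.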